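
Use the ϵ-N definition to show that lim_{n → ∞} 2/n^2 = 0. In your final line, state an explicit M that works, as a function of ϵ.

M = (2/ϵ)^{1/2}

Let ϵ > 0 be given. For n ≥ 1, |2/n^2 − 0| = 2/n^2.
2/n^2 < ϵ ⇔ n^2 > 2/ϵ ⇔ n > (2/ϵ)^{1/2}.
Take M = (2/ϵ)^{1/2}. Then n > M implies 2/n^2 < ϵ.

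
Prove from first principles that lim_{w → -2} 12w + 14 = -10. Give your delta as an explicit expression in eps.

delta = eps/12

Let eps > 0. We need delta > 0 so that 0 < |w + 2| < delta implies |(12w + 14) + 10| < eps.
|(12w + 14) + 10| = |12w + 24| = 12|w + 2|.
Thus it suffices that |w + 2| < eps/12.
Choosing delta = eps/12 gives |(12w + 14) + 10| = 12|w + 2| < eps whenever |w + 2| < delta.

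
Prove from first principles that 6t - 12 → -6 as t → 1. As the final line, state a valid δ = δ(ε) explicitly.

δ = ε/6

Fix ε > 0. We need δ > 0 so that 0 < |t − 1| < δ implies |(6t - 12) + 6| < ε.
|(6t - 12) + 6| = |6t - 6| = 6|t − 1|.
So 6|t − 1| < ε exactly when |t − 1| < ε/6.
Choosing δ = ε/6 gives |(6t - 12) + 6| = 6|t − 1| < ε whenever |t − 1| < δ.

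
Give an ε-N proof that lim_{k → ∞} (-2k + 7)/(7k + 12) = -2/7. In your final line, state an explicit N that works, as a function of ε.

Let ε > 0 be given. For k ≥ 1, |(-2k + 7)/(7k + 12) + 2/7| = |73|/(7(7k + 12)) = 73/(7(7k + 12)).
Since 7k + 12 ≥ 7k for k ≥ 1, this is ≤ 73/(7·7k) = (73/49)/k.
So |(-2k + 7)/(7k + 12) + 2/7| < ε whenever k > (73/49)/ε.
Take N = (73/49)/ε. If k > N then |(-2k + 7)/(7k + 12) + 2/7| ≤ (73/49)/k < ε.

N = (73/49)/ε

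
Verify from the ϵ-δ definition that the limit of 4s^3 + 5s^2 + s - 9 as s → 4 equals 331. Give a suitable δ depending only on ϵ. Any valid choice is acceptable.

Suppose ϵ > 0. We want δ > 0 such that 0 < |s − 4| < δ implies |(4s^3 + 5s^2 + s - 9) − 331| < ϵ.
(4s^3 + 5s^2 + s - 9) − 331 = 4s^3 + 5s^2 + s - 340 = (s − 4)(4s^2 + 21s + 85).
So |(4s^3 + 5s^2 + s - 9) − 331| = |s − 4|·|4s^2 + 21s + 85|.
Assume first that |s − 4| < 1, so |s| < 5. Then |4s^2 + 21s + 85| ≤ 4·5^2 + 21·5 + 85 = 290.
Hence |(4s^3 + 5s^2 + s - 9) − 331| ≤ 290|s − 4| < ϵ provided |s − 4| < ϵ/290.
Choosing δ = min(1, ϵ/290) ensures both conditions, hence |(4s^3 + 5s^2 + s - 9) − 331| < ϵ.

δ = min(1, ϵ/290)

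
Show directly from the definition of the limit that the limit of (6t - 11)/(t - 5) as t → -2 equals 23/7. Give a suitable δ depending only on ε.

Let ε > 0 be given. We want δ > 0 with 0 < |t + 2| < δ ⇒ |(6t - 11)/(t - 5) − (23/7)| < ε.
Combining over a common denominator, (6t - 11)/(t - 5) − (23/7) = [(6t - 11)·(-7) − (-23)·(t - 5)] / [(-7)·(t - 5)] = -19(t + 2) / ((-7)(t - 5)).
So |(6t - 11)/(t - 5) − (23/7)| = 19|t + 2| / (7·|t − 5|).
Restrict δ ≤ 7/2. Then |t + 2| < 7/2 gives |t − 5| = |(t + 2) + (-7)| ≥ 7 − 7/2 = 7/2.
Hence |(6t - 11)/(t - 5) − (23/7)| < 19|t + 2|/(7·(7/2)) = (38/49)|t + 2|, which is < ε once |t + 2| < (49/38)ε.
Take δ = min(7/2, (49/38)ε). Then 0 < |t + 2| < δ forces both bounds, so |(6t - 11)/(t - 5) − (23/7)| < ε.

δ = min(7/2, (49/38)ε)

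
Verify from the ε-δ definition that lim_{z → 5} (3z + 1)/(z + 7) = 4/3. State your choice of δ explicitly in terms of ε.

Suppose ε > 0. We want δ > 0 with 0 < |z − 5| < δ ⇒ |(3z + 1)/(z + 7) − (4/3)| < ε.
Combining over a common denominator, (3z + 1)/(z + 7) − (4/3) = [(3z + 1)·12 − 16·(z + 7)] / [12·(z + 7)] = 20(z − 5) / (12(z + 7)).
So |(3z + 1)/(z + 7) − (4/3)| = 20|z − 5| / (12·|z + 7|).
Restrict δ ≤ 6. Then |z − 5| < 6 gives |z + 7| = |(z − 5) + 12| ≥ 12 − 6 = 6.
Hence |(3z + 1)/(z + 7) − (4/3)| < 20|z − 5|/(12·6) = (5/18)|z − 5|, which is < ε once |z − 5| < (18/5)ε.
Take δ = min(6, (18/5)ε). Then 0 < |z − 5| < δ forces both bounds, so |(3z + 1)/(z + 7) − (4/3)| < ε.

δ = min(6, (18/5)ε)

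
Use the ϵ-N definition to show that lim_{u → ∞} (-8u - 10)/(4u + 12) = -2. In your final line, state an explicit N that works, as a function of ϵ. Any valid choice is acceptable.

Let ϵ > 0. We seek N > 0 such that u > N implies |(-8u - 10)/(4u + 12) + 2| < ϵ.
(-8u - 10)/(4u + 12) + 2 = (4(-8u - 10) − (-8)(4u + 12)) / (4(4u + 12)) = 56/(4(4u + 12)).
For u > 0 we have 4u + 12 > 4u, so |(-8u - 10)/(4u + 12) + 2| = 56/(4(4u + 12)) < 56/(4·4u) = (7/2)/u.
Thus |(-8u - 10)/(4u + 12) + 2| < ϵ whenever u > (7/2)/ϵ.
Take N = (7/2)/ϵ. If u > N then |(-8u - 10)/(4u + 12) + 2| < (7/2)/u < ϵ.

N = (7/2)/ϵ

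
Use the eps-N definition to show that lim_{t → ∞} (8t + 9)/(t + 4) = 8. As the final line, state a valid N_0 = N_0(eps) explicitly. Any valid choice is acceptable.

N_0 = 23/eps

Let eps > 0 be given. We seek N_0 > 0 such that t > N_0 implies |(8t + 9)/(t + 4) − 8| < eps.
(8t + 9)/(t + 4) − 8 = ((8t + 9) − 8(t + 4)) / ((t + 4)) = -23/((t + 4)).
For t > 0 we have t + 4 > t, so |(8t + 9)/(t + 4) − 8| = 23/((t + 4)) < 23/(t) = 23/t.
Thus |(8t + 9)/(t + 4) − 8| < eps whenever t > 23/eps.
Take N_0 = 23/eps. If t > N_0 then |(8t + 9)/(t + 4) − 8| < 23/t < eps.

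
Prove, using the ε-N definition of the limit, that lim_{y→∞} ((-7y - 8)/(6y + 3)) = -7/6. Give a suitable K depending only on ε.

Let ε > 0. We seek K > 0 such that y > K implies |(-7y - 8)/(6y + 3) + 7/6| < ε.
(-7y - 8)/(6y + 3) + 7/6 = (6(-7y - 8) − (-7)(6y + 3)) / (6(6y + 3)) = -27/(6(6y + 3)).
For y > 0 we have 6y + 3 > 6y, so |(-7y - 8)/(6y + 3) + 7/6| = 27/(6(6y + 3)) < 27/(6·6y) = (3/4)/y.
Thus |(-7y - 8)/(6y + 3) + 7/6| < ε whenever y > (3/4)/ε.
Take K = (3/4)/ε. If y > K then |(-7y - 8)/(6y + 3) + 7/6| < (3/4)/y < ε.

K = (3/4)/ε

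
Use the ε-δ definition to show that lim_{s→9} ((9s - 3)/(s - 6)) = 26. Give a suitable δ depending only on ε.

Fix ε > 0. We want δ > 0 with 0 < |s − 9| < δ ⇒ |(9s - 3)/(s - 6) − 26| < ε.
Combining over a common denominator, (9s - 3)/(s - 6) − 26 = [(9s - 3)·3 − 78·(s - 6)] / [3·(s - 6)] = -51(s − 9) / (3(s - 6)).
So |(9s - 3)/(s - 6) − 26| = 51|s − 9| / (3·|s − 6|).
Restrict δ ≤ 3/2. Then |s − 9| < 3/2 gives |s − 6| = |(s − 9) + 3| ≥ 3 − 3/2 = 3/2.
Hence |(9s - 3)/(s - 6) − 26| < 51|s − 9|/(3·(3/2)) = (34/3)|s − 9|, which is < ε once |s − 9| < (3/34)ε.
Take δ = min(3/2, (3/34)ε). Then 0 < |s − 9| < δ forces both bounds, so |(9s - 3)/(s - 6) − 26| < ε.

δ = min(3/2, (3/34)ε)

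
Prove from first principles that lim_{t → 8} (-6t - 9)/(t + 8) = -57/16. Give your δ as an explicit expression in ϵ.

Suppose ϵ > 0. We want δ > 0 with 0 < |t − 8| < δ ⇒ |(-6t - 9)/(t + 8) + 57/16| < ϵ.
Combining over a common denominator, (-6t - 9)/(t + 8) + 57/16 = [(-6t - 9)·16 − (-57)·(t + 8)] / [16·(t + 8)] = -39(t − 8) / (16(t + 8)).
So |(-6t - 9)/(t + 8) + 57/16| = 39|t − 8| / (16·|t + 8|).
Require δ ≤ 8, so |t + 8| ≥ |16| − |t − 8| > 16 − 8 = 8.
Hence |(-6t - 9)/(t + 8) + 57/16| < 39|t − 8|/(16·8) = (39/128)|t − 8|, which is < ϵ once |t − 8| < (128/39)ϵ.
Take δ = min(8, (128/39)ϵ). Then 0 < |t − 8| < δ forces both bounds, so |(-6t - 9)/(t + 8) + 57/16| < ϵ.

δ = min(8, (128/39)ϵ)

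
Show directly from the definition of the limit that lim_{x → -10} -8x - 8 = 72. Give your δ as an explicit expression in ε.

Let ε > 0 be given. We need δ > 0 so that 0 < |x + 10| < δ implies |(-8x - 8) − 72| < ε.
Since (-8x - 8) − 72 = -8(x + 10), we have |(-8x - 8) − 72| = 8|x + 10|.
So 8|x + 10| < ε exactly when |x + 10| < ε/8.
Choosing δ = ε/8 gives |(-8x - 8) − 72| = 8|x + 10| < ε whenever |x + 10| < δ.

δ = ε/8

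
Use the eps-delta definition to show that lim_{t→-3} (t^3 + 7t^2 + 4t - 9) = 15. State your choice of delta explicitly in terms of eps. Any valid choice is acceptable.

delta = min(2, eps/53)

Fix eps > 0. We want delta > 0 such that 0 < |t + 3| < delta implies |(t^3 + 7t^2 + 4t - 9) − 15| < eps.
(t^3 + 7t^2 + 4t - 9) − 15 = t^3 + 7t^2 + 4t - 24 = (t + 3)(t^2 + 4t - 8).
So |(t^3 + 7t^2 + 4t - 9) − 15| = |t + 3|·|t^2 + 4t - 8|.
Require delta ≤ 2. Then |t + 3| < 2 gives |t| < 5, and by the triangle inequality |t^2 + 4t - 8| ≤ 5^2 + 4·5 + 8 = 53.
Hence |(t^3 + 7t^2 + 4t - 9) − 15| ≤ 53|t + 3| < eps provided |t + 3| < eps/53.
Take delta = min(2, eps/53). Then 0 < |t + 3| < delta gives both |t + 3| < 2 and |t + 3| < eps/53, so |(t^3 + 7t^2 + 4t - 9) − 15| < eps.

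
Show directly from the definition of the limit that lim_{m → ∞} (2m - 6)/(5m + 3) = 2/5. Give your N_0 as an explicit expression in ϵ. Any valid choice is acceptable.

Fix ϵ > 0. For m ≥ 1, |(2m - 6)/(5m + 3) − (2/5)| = |-36|/(5(5m + 3)) = 36/(5(5m + 3)).
Since 5m + 3 ≥ 5m for m ≥ 1, this is ≤ 36/(5·5m) = (36/25)/m.
So |(2m - 6)/(5m + 3) − (2/5)| < ϵ whenever m > (36/25)/ϵ.
Take N_0 = (36/25)/ϵ. If m > N_0 then |(2m - 6)/(5m + 3) − (2/5)| ≤ (36/25)/m < ϵ.

N_0 = (36/25)/ϵ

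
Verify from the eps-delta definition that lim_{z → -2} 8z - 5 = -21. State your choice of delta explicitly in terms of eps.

delta = eps/8

Suppose eps > 0. We need delta > 0 so that 0 < |z + 2| < delta implies |(8z - 5) + 21| < eps.
Since (8z - 5) + 21 = 8(z + 2), we have |(8z - 5) + 21| = 8|z + 2|.
Thus it suffices that |z + 2| < eps/8.
Choosing delta = eps/8 gives |(8z - 5) + 21| = 8|z + 2| < eps whenever |z + 2| < delta.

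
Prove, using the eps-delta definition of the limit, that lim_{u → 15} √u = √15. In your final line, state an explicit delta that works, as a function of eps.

delta = min(15, √15·eps)

Let eps > 0 be given. We want delta > 0 such that 0 < |u − 15| < delta implies |√u − √15| < eps.
Multiplying by the conjugate, |√u − √15| = |u − 15|/(√u + √15).
Restrict delta ≤ 15 so that |u − 15| < 15 forces u > 0, and then √u + √15 > √15.
Hence |√u − √15| < |u − 15|/√15, which is < eps once |u − 15| < √15·eps.
Take delta = min(15, √15·eps). If 0 < |u − 15| < delta then u > 0 and |√u − √15| < |u − 15|/√15 < eps.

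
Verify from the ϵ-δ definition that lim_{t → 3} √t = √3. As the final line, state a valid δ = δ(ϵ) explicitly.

δ = min(3, √3·ϵ)

Suppose ϵ > 0. We want δ > 0 such that 0 < |t − 3| < δ implies |√t − √3| < ϵ.
Multiplying by the conjugate, |√t − √3| = |t − 3|/(√t + √3).
Restrict δ ≤ 3 so that |t − 3| < 3 forces t > 0, and then √t + √3 > √3.
Hence |√t − √3| < |t − 3|/√3, which is < ϵ once |t − 3| < √3·ϵ.
Take δ = min(3, √3·ϵ). If 0 < |t − 3| < δ then t > 0 and |√t − √3| < |t − 3|/√3 < ϵ.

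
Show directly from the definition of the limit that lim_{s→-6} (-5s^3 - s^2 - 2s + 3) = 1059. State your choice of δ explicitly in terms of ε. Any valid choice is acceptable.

δ = min(1, ε/624)

Suppose ε > 0. We want δ > 0 such that 0 < |s + 6| < δ implies |(-5s^3 - s^2 - 2s + 3) − 1059| < ε.
(-5s^3 - s^2 - 2s + 3) − 1059 = -5s^3 - s^2 - 2s - 1056 = (s + 6)(-5s^2 + 29s - 176).
So |(-5s^3 - s^2 - 2s + 3) − 1059| = |s + 6|·|-5s^2 + 29s - 176|.
Assume first that |s + 6| < 1, so |s| < 7. Then |-5s^2 + 29s - 176| ≤ 5·7^2 + 29·7 + 176 = 624.
Hence |(-5s^3 - s^2 - 2s + 3) − 1059| ≤ 624|s + 6| < ε provided |s + 6| < ε/624.
Choosing δ = min(1, ε/624) ensures both conditions, hence |(-5s^3 - s^2 - 2s + 3) − 1059| < ε.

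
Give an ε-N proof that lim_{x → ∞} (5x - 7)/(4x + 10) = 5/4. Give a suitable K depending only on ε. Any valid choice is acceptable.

K = (39/8)/ε

Suppose ε > 0. We seek K > 0 such that x > K implies |(5x - 7)/(4x + 10) − (5/4)| < ε.
(5x - 7)/(4x + 10) − (5/4) = (4(5x - 7) − 5(4x + 10)) / (4(4x + 10)) = -78/(4(4x + 10)).
For x > 0 we have 4x + 10 > 4x, so |(5x - 7)/(4x + 10) − (5/4)| = 78/(4(4x + 10)) < 78/(4·4x) = (39/8)/x.
Thus |(5x - 7)/(4x + 10) − (5/4)| < ε whenever x > (39/8)/ε.
Take K = (39/8)/ε. If x > K then |(5x - 7)/(4x + 10) − (5/4)| < (39/8)/x < ε.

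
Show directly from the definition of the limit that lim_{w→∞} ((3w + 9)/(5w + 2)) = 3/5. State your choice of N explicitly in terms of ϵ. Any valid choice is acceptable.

N = (39/25)/ϵ

Suppose ϵ > 0. We seek N > 0 such that w > N implies |(3w + 9)/(5w + 2) − (3/5)| < ϵ.
(3w + 9)/(5w + 2) − (3/5) = (5(3w + 9) − 3(5w + 2)) / (5(5w + 2)) = 39/(5(5w + 2)).
For w > 0 we have 5w + 2 > 5w, so |(3w + 9)/(5w + 2) − (3/5)| = 39/(5(5w + 2)) < 39/(5·5w) = (39/25)/w.
Thus |(3w + 9)/(5w + 2) − (3/5)| < ϵ whenever w > (39/25)/ϵ.
Take N = (39/25)/ϵ. If w > N then |(3w + 9)/(5w + 2) − (3/5)| < (39/25)/w < ϵ.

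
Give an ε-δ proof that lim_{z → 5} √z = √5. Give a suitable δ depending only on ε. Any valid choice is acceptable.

δ = min(5, √5·ε)

Fix ε > 0. We want δ > 0 such that 0 < |z − 5| < δ implies |√z − √5| < ε.
Rationalise: √z − √5 = (z − 5)/(√z + √5), so |√z − √5| = |z − 5|/(√z + √5).
Restrict δ ≤ 5 so that |z − 5| < 5 forces z > 0, and then √z + √5 > √5.
Hence |√z − √5| < |z − 5|/√5, which is < ε once |z − 5| < √5·ε.
Take δ = min(5, √5·ε). If 0 < |z − 5| < δ then z > 0 and |√z − √5| < |z − 5|/√5 < ε.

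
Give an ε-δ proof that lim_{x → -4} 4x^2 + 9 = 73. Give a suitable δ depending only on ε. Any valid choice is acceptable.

Suppose ε > 0. We want δ > 0 such that 0 < |x + 4| < δ implies |(4x^2 + 9) − 73| < ε.
(4x^2 + 9) − 73 = 4x^2 - 64 = (x + 4)(4x - 16).
So |(4x^2 + 9) − 73| = |x + 4|·|4x - 16|.
Assume first that |x + 4| < 1, so |x| < 5. Then |4x - 16| ≤ 4·5 + 16 = 36.
Hence |(4x^2 + 9) − 73| ≤ 36|x + 4| < ε provided |x + 4| < ε/36.
Take δ = min(1, ε/36). Then 0 < |x + 4| < δ gives both |x + 4| < 1 and |x + 4| < ε/36, so |(4x^2 + 9) − 73| < ε.

δ = min(1, ε/36)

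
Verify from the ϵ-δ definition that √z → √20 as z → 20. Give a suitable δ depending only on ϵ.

δ = min(20, √20·ϵ)

Let ϵ > 0 be given. We want δ > 0 such that 0 < |z − 20| < δ implies |√z − √20| < ϵ.
Rationalise: √z − √20 = (z − 20)/(√z + √20), so |√z − √20| = |z − 20|/(√z + √20).
Restrict δ ≤ 20 so that |z − 20| < 20 forces z > 0, and then √z + √20 > √20.
Hence |√z − √20| < |z − 20|/√20, which is < ϵ once |z − 20| < √20·ϵ.
Take δ = min(20, √20·ϵ). If 0 < |z − 20| < δ then z > 0 and |√z − √20| < |z − 20|/√20 < ϵ.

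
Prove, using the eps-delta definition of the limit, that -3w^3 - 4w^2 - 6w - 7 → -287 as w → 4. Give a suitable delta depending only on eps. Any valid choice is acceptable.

Let eps > 0. We want delta > 0 such that 0 < |w − 4| < delta implies |(-3w^3 - 4w^2 - 6w - 7) + 287| < eps.
(-3w^3 - 4w^2 - 6w - 7) + 287 = -3w^3 - 4w^2 - 6w + 280 = (w − 4)(-3w^2 - 16w - 70).
So |(-3w^3 - 4w^2 - 6w - 7) + 287| = |w − 4|·|-3w^2 - 16w - 70|.
Require delta ≤ 1. Then |w − 4| < 1 gives |w| < 5, and by the triangle inequality |-3w^2 - 16w - 70| ≤ 3·5^2 + 16·5 + 70 = 225.
Hence |(-3w^3 - 4w^2 - 6w - 7) + 287| ≤ 225|w − 4| < eps provided |w − 4| < eps/225.
Take delta = min(1, eps/225). Then 0 < |w − 4| < delta gives both |w − 4| < 1 and |w − 4| < eps/225, so |(-3w^3 - 4w^2 - 6w - 7) + 287| < eps.

delta = min(1, eps/225)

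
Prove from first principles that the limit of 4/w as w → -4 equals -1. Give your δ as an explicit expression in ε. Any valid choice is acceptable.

Let ε > 0 be given. We seek δ > 0 such that 0 < |w + 4| < δ implies |4/w + 1| < ε.
|4/w + 1| = 4·|-4 − w|/(4·|w|) = 4|w + 4|/(4|w|).
Restrict δ ≤ 2. Then |w + 4| < 2 gives |w| > 2, so 4|w| > 8.
Then |4/w + 1| < 4|w + 4|/8, which is < ε when |w + 4| < 2ε.
Take δ = min(2, 2ε). Then 0 < |w + 4| < δ gives both |w + 4| < 2 and |w + 4| < 2ε, so |4/w + 1| < ε.

δ = min(2, 2ε)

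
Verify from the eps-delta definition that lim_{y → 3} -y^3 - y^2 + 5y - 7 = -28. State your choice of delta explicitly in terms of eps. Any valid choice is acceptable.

delta = min(1, eps/39)

Let eps > 0. We want delta > 0 such that 0 < |y − 3| < delta implies |(-y^3 - y^2 + 5y - 7) + 28| < eps.
(-y^3 - y^2 + 5y - 7) + 28 = -y^3 - y^2 + 5y + 21 = (y − 3)(-y^2 - 4y - 7).
So |(-y^3 - y^2 + 5y - 7) + 28| = |y − 3|·|-y^2 - 4y - 7|.
Require delta ≤ 1. Then |y − 3| < 1 gives |y| < 4, and by the triangle inequality |-y^2 - 4y - 7| ≤ 4^2 + 4·4 + 7 = 39.
Hence |(-y^3 - y^2 + 5y - 7) + 28| ≤ 39|y − 3| < eps provided |y − 3| < eps/39.
Choosing delta = min(1, eps/39) ensures both conditions, hence |(-y^3 - y^2 + 5y - 7) + 28| < eps.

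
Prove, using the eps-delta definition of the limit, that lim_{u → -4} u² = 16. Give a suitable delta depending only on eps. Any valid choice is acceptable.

Let eps > 0. We seek delta > 0 with 0 < |u + 4| < delta ⇒ |u² − 16| < eps.
Factor: u² − 16 = (u + 4)(u - 4), so |u² − 16| = |u + 4|·|u - 4|.
Restrict delta ≤ 1. Then |u + 4| < 1 gives |u| < 5, so by the triangle inequality |u - 4| ≤ 5 + 4 = 9.
Hence |u² − 16| ≤ 9|u + 4|, which is < eps once |u + 4| < eps/9.
Take delta = min(1, eps/9). If 0 < |u + 4| < delta then both bounds hold and |u² − 16| ≤ 9|u + 4| < 9·(eps/9) = eps.

delta = min(1, eps/9)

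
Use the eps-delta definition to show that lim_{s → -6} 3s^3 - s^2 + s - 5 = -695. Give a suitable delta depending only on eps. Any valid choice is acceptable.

Let eps > 0 be given. We want delta > 0 such that 0 < |s + 6| < delta implies |(3s^3 - s^2 + s - 5) + 695| < eps.
(3s^3 - s^2 + s - 5) + 695 = 3s^3 - s^2 + s + 690 = (s + 6)(3s^2 - 19s + 115).
So |(3s^3 - s^2 + s - 5) + 695| = |s + 6|·|3s^2 - 19s + 115|.
Require delta ≤ 1. Then |s + 6| < 1 gives |s| < 7, and by the triangle inequality |3s^2 - 19s + 115| ≤ 3·7^2 + 19·7 + 115 = 395.
Hence |(3s^3 - s^2 + s - 5) + 695| ≤ 395|s + 6| < eps provided |s + 6| < eps/395.
Choosing delta = min(1, eps/395) ensures both conditions, hence |(3s^3 - s^2 + s - 5) + 695| < eps.

delta = min(1, eps/395)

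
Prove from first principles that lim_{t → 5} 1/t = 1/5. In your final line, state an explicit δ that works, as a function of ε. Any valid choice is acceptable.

Let ε > 0. We seek δ > 0 such that 0 < |t − 5| < δ implies |1/t − (1/5)| < ε.
|1/t − (1/5)| = |5 − t|/(5·|t|) = |t − 5|/(5|t|).
Require δ ≤ 5/2 so that |t| > 5 − 5/2 = 5/2, hence 5|t| > 25/2.
Then |1/t − (1/5)| < |t − 5|/(25/2), which is < ε when |t − 5| < (25/2)ε.
Take δ = min(5/2, (25/2)ε). Then 0 < |t − 5| < δ gives both |t − 5| < 5/2 and |t − 5| < (25/2)ε, so |1/t − (1/5)| < ε.

δ = min(5/2, (25/2)ε)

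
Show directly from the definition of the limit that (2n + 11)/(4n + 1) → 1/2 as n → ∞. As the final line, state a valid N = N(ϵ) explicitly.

Fix ϵ > 0. For n ≥ 1, |(2n + 11)/(4n + 1) − (1/2)| = |42|/(4(4n + 1)) = 42/(4(4n + 1)).
Since 4n + 1 ≥ 4n for n ≥ 1, this is ≤ 42/(4·4n) = (21/8)/n.
So |(2n + 11)/(4n + 1) − (1/2)| < ϵ whenever n > (21/8)/ϵ.
Take N = (21/8)/ϵ. If n > N then |(2n + 11)/(4n + 1) − (1/2)| ≤ (21/8)/n < ϵ.

N = (21/8)/ϵ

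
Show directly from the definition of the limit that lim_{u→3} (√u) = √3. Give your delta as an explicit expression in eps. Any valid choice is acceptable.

delta = min(3, √3·eps)

Fix eps > 0. We want delta > 0 such that 0 < |u − 3| < delta implies |√u − √3| < eps.
Multiplying by the conjugate, |√u − √3| = |u − 3|/(√u + √3).
Restrict delta ≤ 3 so that |u − 3| < 3 forces u > 0, and then √u + √3 > √3.
Hence |√u − √3| < |u − 3|/√3, which is < eps once |u − 3| < √3·eps.
Take delta = min(3, √3·eps). If 0 < |u − 3| < delta then u > 0 and |√u − √3| < |u − 3|/√3 < eps.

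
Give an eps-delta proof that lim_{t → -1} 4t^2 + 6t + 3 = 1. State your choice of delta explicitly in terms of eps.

Let eps > 0. We want delta > 0 such that 0 < |t + 1| < delta implies |(4t^2 + 6t + 3) − 1| < eps.
(4t^2 + 6t + 3) − 1 = 4t^2 + 6t + 2 = (t + 1)(4t + 2).
So |(4t^2 + 6t + 3) − 1| = |t + 1|·|4t + 2|.
Require delta ≤ 1. Then |t + 1| < 1 gives |t| < 2, and by the triangle inequality |4t + 2| ≤ 4·2 + 2 = 10.
Hence |(4t^2 + 6t + 3) − 1| ≤ 10|t + 1| < eps provided |t + 1| < eps/10.
Take delta = min(1, eps/10). Then 0 < |t + 1| < delta gives both |t + 1| < 1 and |t + 1| < eps/10, so |(4t^2 + 6t + 3) − 1| < eps.

delta = min(1, eps/10)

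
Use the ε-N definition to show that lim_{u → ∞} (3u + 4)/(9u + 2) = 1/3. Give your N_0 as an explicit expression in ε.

N_0 = (10/27)/ε

Fix ε > 0. We seek N_0 > 0 such that u > N_0 implies |(3u + 4)/(9u + 2) − (1/3)| < ε.
(3u + 4)/(9u + 2) − (1/3) = (9(3u + 4) − 3(9u + 2)) / (9(9u + 2)) = 30/(9(9u + 2)).
For u > 0 we have 9u + 2 > 9u, so |(3u + 4)/(9u + 2) − (1/3)| = 30/(9(9u + 2)) < 30/(9·9u) = (10/27)/u.
Thus |(3u + 4)/(9u + 2) − (1/3)| < ε whenever u > (10/27)/ε.
Take N_0 = (10/27)/ε. If u > N_0 then |(3u + 4)/(9u + 2) − (1/3)| < (10/27)/u < ε.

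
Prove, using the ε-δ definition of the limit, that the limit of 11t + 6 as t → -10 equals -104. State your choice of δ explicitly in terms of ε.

Fix ε > 0. We need δ > 0 so that 0 < |t + 10| < δ implies |(11t + 6) + 104| < ε.
|(11t + 6) + 104| = |11t + 110| = 11|t + 10|.
So 11|t + 10| < ε exactly when |t + 10| < ε/11.
Choosing δ = ε/11 gives |(11t + 6) + 104| = 11|t + 10| < ε whenever |t + 10| < δ.

δ = ε/11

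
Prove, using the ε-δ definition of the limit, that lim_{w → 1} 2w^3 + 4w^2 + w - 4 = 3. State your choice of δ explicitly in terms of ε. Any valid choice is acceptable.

Suppose ε > 0. We want δ > 0 such that 0 < |w − 1| < δ implies |(2w^3 + 4w^2 + w - 4) − 3| < ε.
(2w^3 + 4w^2 + w - 4) − 3 = 2w^3 + 4w^2 + w - 7 = (w − 1)(2w^2 + 6w + 7).
So |(2w^3 + 4w^2 + w - 4) − 3| = |w − 1|·|2w^2 + 6w + 7|.
Assume first that |w − 1| < 1, so |w| < 2. Then |2w^2 + 6w + 7| ≤ 2·2^2 + 6·2 + 7 = 27.
Hence |(2w^3 + 4w^2 + w - 4) − 3| ≤ 27|w − 1| < ε provided |w − 1| < ε/27.
Take δ = min(1, ε/27). Then 0 < |w − 1| < δ gives both |w − 1| < 1 and |w − 1| < ε/27, so |(2w^3 + 4w^2 + w - 4) − 3| < ε.

δ = min(1, ε/27)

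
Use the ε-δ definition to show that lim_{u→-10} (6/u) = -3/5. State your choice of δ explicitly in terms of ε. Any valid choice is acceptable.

Suppose ε > 0. We seek δ > 0 such that 0 < |u + 10| < δ implies |6/u + 3/5| < ε.
|6/u + 3/5| = 6·|-10 − u|/(10·|u|) = 6|u + 10|/(10|u|).
Restrict δ ≤ 5. Then |u + 10| < 5 gives |u| > 5, so 10|u| > 50.
Then |6/u + 3/5| < 6|u + 10|/50, which is < ε when |u + 10| < (25/3)ε.
Take δ = min(5, (25/3)ε). Then 0 < |u + 10| < δ gives both |u + 10| < 5 and |u + 10| < (25/3)ε, so |6/u + 3/5| < ε.

δ = min(5, (25/3)ε)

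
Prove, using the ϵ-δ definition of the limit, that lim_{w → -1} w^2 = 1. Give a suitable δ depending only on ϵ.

Suppose ϵ > 0. We seek δ > 0 with 0 < |w + 1| < δ ⇒ |w^2 − 1| < ϵ.
Factor: w^2 − 1 = (w + 1)(w - 1), so |w^2 − 1| = |w + 1|·|w - 1|.
Restrict δ ≤ 1. Then |w + 1| < 1 gives |w| < 2, so by the triangle inequality |w - 1| ≤ 2 + 1 = 3.
Hence |w^2 − 1| ≤ 3|w + 1|, which is < ϵ once |w + 1| < ϵ/3.
Take δ = min(1, ϵ/3). If 0 < |w + 1| < δ then both bounds hold and |w^2 − 1| ≤ 3|w + 1| < 3·(ϵ/3) = ϵ.

δ = min(1, ϵ/3)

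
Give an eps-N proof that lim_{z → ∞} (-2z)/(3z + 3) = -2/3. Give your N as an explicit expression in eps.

Let eps > 0 be given. We seek N > 0 such that z > N implies |(-2z)/(3z + 3) + 2/3| < eps.
(-2z)/(3z + 3) + 2/3 = (3(-2z) − (-2)(3z + 3)) / (3(3z + 3)) = 6/(3(3z + 3)).
For z > 0 we have 3z + 3 > 3z, so |(-2z)/(3z + 3) + 2/3| = 6/(3(3z + 3)) < 6/(3·3z) = (2/3)/z.
Thus |(-2z)/(3z + 3) + 2/3| < eps whenever z > (2/3)/eps.
Take N = (2/3)/eps. If z > N then |(-2z)/(3z + 3) + 2/3| < (2/3)/z < eps.

N = (2/3)/eps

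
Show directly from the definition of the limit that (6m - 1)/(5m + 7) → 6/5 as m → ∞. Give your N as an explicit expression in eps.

Let eps > 0 be given. For m ≥ 1, |(6m - 1)/(5m + 7) − (6/5)| = |-47|/(5(5m + 7)) = 47/(5(5m + 7)).
Since 5m + 7 ≥ 5m for m ≥ 1, this is ≤ 47/(5·5m) = (47/25)/m.
So |(6m - 1)/(5m + 7) − (6/5)| < eps whenever m > (47/25)/eps.
Take N = (47/25)/eps. If m > N then |(6m - 1)/(5m + 7) − (6/5)| ≤ (47/25)/m < eps.

N = (47/25)/eps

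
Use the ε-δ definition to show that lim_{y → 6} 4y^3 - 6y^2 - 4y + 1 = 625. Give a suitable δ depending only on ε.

δ = min(2, ε/504)

Let ε > 0. We want δ > 0 such that 0 < |y − 6| < δ implies |(4y^3 - 6y^2 - 4y + 1) − 625| < ε.
(4y^3 - 6y^2 - 4y + 1) − 625 = 4y^3 - 6y^2 - 4y - 624 = (y − 6)(4y^2 + 18y + 104).
So |(4y^3 - 6y^2 - 4y + 1) − 625| = |y − 6|·|4y^2 + 18y + 104|.
Assume first that |y − 6| < 2, so |y| < 8. Then |4y^2 + 18y + 104| ≤ 4·8^2 + 18·8 + 104 = 504.
Hence |(4y^3 - 6y^2 - 4y + 1) − 625| ≤ 504|y − 6| < ε provided |y − 6| < ε/504.
Choosing δ = min(2, ε/504) ensures both conditions, hence |(4y^3 - 6y^2 - 4y + 1) − 625| < ε.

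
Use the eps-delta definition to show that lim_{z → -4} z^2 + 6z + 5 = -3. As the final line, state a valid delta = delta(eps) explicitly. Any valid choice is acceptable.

delta = min(1, eps/7)

Let eps > 0 be given. We want delta > 0 such that 0 < |z + 4| < delta implies |(z^2 + 6z + 5) + 3| < eps.
(z^2 + 6z + 5) + 3 = z^2 + 6z + 8 = (z + 4)(z + 2).
So |(z^2 + 6z + 5) + 3| = |z + 4|·|z + 2|.
Require delta ≤ 1. Then |z + 4| < 1 gives |z| < 5, and by the triangle inequality |z + 2| ≤ 5 + 2 = 7.
Hence |(z^2 + 6z + 5) + 3| ≤ 7|z + 4| < eps provided |z + 4| < eps/7.
Choosing delta = min(1, eps/7) ensures both conditions, hence |(z^2 + 6z + 5) + 3| < eps.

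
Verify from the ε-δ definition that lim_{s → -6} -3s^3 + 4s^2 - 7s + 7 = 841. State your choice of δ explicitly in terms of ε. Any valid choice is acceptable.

Suppose ε > 0. We want δ > 0 such that 0 < |s + 6| < δ implies |(-3s^3 + 4s^2 - 7s + 7) − 841| < ε.
(-3s^3 + 4s^2 - 7s + 7) − 841 = -3s^3 + 4s^2 - 7s - 834 = (s + 6)(-3s^2 + 22s - 139).
So |(-3s^3 + 4s^2 - 7s + 7) − 841| = |s + 6|·|-3s^2 + 22s - 139|.
Require δ ≤ 2. Then |s + 6| < 2 gives |s| < 8, and by the triangle inequality |-3s^2 + 22s - 139| ≤ 3·8^2 + 22·8 + 139 = 507.
Hence |(-3s^3 + 4s^2 - 7s + 7) − 841| ≤ 507|s + 6| < ε provided |s + 6| < ε/507.
Choosing δ = min(2, ε/507) ensures both conditions, hence |(-3s^3 + 4s^2 - 7s + 7) − 841| < ε.

δ = min(2, ε/507)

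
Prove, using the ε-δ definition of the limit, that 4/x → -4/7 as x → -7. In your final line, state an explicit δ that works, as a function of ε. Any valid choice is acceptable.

δ = min(7/2, (49/8)ε)

Fix ε > 0. We seek δ > 0 such that 0 < |x + 7| < δ implies |4/x + 4/7| < ε.
|4/x + 4/7| = 4·|-7 − x|/(7·|x|) = 4|x + 7|/(7|x|).
Restrict δ ≤ 7/2. Then |x + 7| < 7/2 gives |x| > 7/2, so 7|x| > 49/2.
Then |4/x + 4/7| < 4|x + 7|/(49/2), which is < ε when |x + 7| < (49/8)ε.
Take δ = min(7/2, (49/8)ε). Then 0 < |x + 7| < δ gives both |x + 7| < 7/2 and |x + 7| < (49/8)ε, so |4/x + 4/7| < ε.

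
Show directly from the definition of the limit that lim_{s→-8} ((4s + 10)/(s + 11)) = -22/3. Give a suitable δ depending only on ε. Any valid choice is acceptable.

δ = min(3/2, (9/68)ε)

Suppose ε > 0. We want δ > 0 with 0 < |s + 8| < δ ⇒ |(4s + 10)/(s + 11) + 22/3| < ε.
Combining over a common denominator, (4s + 10)/(s + 11) + 22/3 = [(4s + 10)·3 − (-22)·(s + 11)] / [3·(s + 11)] = 34(s + 8) / (3(s + 11)).
So |(4s + 10)/(s + 11) + 22/3| = 34|s + 8| / (3·|s + 11|).
Restrict δ ≤ 3/2. Then |s + 8| < 3/2 gives |s + 11| = |(s + 8) + 3| ≥ 3 − 3/2 = 3/2.
Hence |(4s + 10)/(s + 11) + 22/3| < 34|s + 8|/(3·(3/2)) = (68/9)|s + 8|, which is < ε once |s + 8| < (9/68)ε.
Take δ = min(3/2, (9/68)ε). Then 0 < |s + 8| < δ forces both bounds, so |(4s + 10)/(s + 11) + 22/3| < ε.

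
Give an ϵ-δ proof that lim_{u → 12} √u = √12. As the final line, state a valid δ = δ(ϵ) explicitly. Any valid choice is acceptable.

δ = min(12, √12·ϵ)

Fix ϵ > 0. We want δ > 0 such that 0 < |u − 12| < δ implies |√u − √12| < ϵ.
Multiplying by the conjugate, |√u − √12| = |u − 12|/(√u + √12).
Restrict δ ≤ 12 so that |u − 12| < 12 forces u > 0, and then √u + √12 > √12.
Hence |√u − √12| < |u − 12|/√12, which is < ϵ once |u − 12| < √12·ϵ.
Take δ = min(12, √12·ϵ). If 0 < |u − 12| < δ then u > 0 and |√u − √12| < |u − 12|/√12 < ϵ.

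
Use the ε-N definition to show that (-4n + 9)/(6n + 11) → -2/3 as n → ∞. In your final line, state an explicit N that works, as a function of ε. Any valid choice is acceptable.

N = (49/18)/ε

Suppose ε > 0. For n ≥ 1, |(-4n + 9)/(6n + 11) + 2/3| = |98|/(6(6n + 11)) = 98/(6(6n + 11)).
Since 6n + 11 ≥ 6n for n ≥ 1, this is ≤ 98/(6·6n) = (49/18)/n.
So |(-4n + 9)/(6n + 11) + 2/3| < ε whenever n > (49/18)/ε.
Take N = (49/18)/ε. If n > N then |(-4n + 9)/(6n + 11) + 2/3| ≤ (49/18)/n < ε.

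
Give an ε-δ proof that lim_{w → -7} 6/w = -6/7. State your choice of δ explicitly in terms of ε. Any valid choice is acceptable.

δ = min(7/2, (49/12)ε)

Let ε > 0 be given. We seek δ > 0 such that 0 < |w + 7| < δ implies |6/w + 6/7| < ε.
|6/w + 6/7| = 6·|-7 − w|/(7·|w|) = 6|w + 7|/(7|w|).
Restrict δ ≤ 7/2. Then |w + 7| < 7/2 gives |w| > 7/2, so 7|w| > 49/2.
Then |6/w + 6/7| < 6|w + 7|/(49/2), which is < ε when |w + 7| < (49/12)ε.
Take δ = min(7/2, (49/12)ε). Then 0 < |w + 7| < δ gives both |w + 7| < 7/2 and |w + 7| < (49/12)ε, so |6/w + 6/7| < ε.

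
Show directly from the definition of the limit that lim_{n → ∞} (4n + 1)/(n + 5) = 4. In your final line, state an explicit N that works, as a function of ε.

N = 19/ε

Suppose ε > 0. For n ≥ 1, |(4n + 1)/(n + 5) − 4| = |-19|/((n + 5)) = 19/((n + 5)).
Since n + 5 ≥ n for n ≥ 1, this is ≤ 19/(n) = 19/n.
So |(4n + 1)/(n + 5) − 4| < ε whenever n > 19/ε.
Take N = 19/ε. If n > N then |(4n + 1)/(n + 5) − 4| ≤ 19/n < ε.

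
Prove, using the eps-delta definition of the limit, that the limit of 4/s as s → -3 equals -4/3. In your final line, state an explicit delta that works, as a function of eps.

Fix eps > 0. We seek delta > 0 such that 0 < |s + 3| < delta implies |4/s + 4/3| < eps.
|4/s + 4/3| = 4·|-3 − s|/(3·|s|) = 4|s + 3|/(3|s|).
Require delta ≤ 3/2 so that |s| > 3 − 3/2 = 3/2, hence 3|s| > 9/2.
Then |4/s + 4/3| < 4|s + 3|/(9/2), which is < eps when |s + 3| < (9/8)eps.
Take delta = min(3/2, (9/8)eps). Then 0 < |s + 3| < delta gives both |s + 3| < 3/2 and |s + 3| < (9/8)eps, so |4/s + 4/3| < eps.

delta = min(3/2, (9/8)eps)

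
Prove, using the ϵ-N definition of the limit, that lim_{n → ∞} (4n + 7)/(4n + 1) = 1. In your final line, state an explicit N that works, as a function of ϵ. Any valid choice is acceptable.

N = (3/2)/ϵ

Suppose ϵ > 0. For n ≥ 1, |(4n + 7)/(4n + 1) − 1| = |24|/(4(4n + 1)) = 24/(4(4n + 1)).
Since 4n + 1 ≥ 4n for n ≥ 1, this is ≤ 24/(4·4n) = (3/2)/n.
So |(4n + 7)/(4n + 1) − 1| < ϵ whenever n > (3/2)/ϵ.
Take N = (3/2)/ϵ. If n > N then |(4n + 7)/(4n + 1) − 1| ≤ (3/2)/n < ϵ.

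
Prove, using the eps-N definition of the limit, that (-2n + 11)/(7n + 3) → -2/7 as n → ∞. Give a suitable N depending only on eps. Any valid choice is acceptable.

N = (83/49)/eps

Fix eps > 0. For n ≥ 1, |(-2n + 11)/(7n + 3) + 2/7| = |83|/(7(7n + 3)) = 83/(7(7n + 3)).
Since 7n + 3 ≥ 7n for n ≥ 1, this is ≤ 83/(7·7n) = (83/49)/n.
So |(-2n + 11)/(7n + 3) + 2/7| < eps whenever n > (83/49)/eps.
Take N = (83/49)/eps. If n > N then |(-2n + 11)/(7n + 3) + 2/7| ≤ (83/49)/n < eps.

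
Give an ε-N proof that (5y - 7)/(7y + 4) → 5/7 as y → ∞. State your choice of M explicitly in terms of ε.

Fix ε > 0. We seek M > 0 such that y > M implies |(5y - 7)/(7y + 4) − (5/7)| < ε.
(5y - 7)/(7y + 4) − (5/7) = (7(5y - 7) − 5(7y + 4)) / (7(7y + 4)) = -69/(7(7y + 4)).
For y > 0 we have 7y + 4 > 7y, so |(5y - 7)/(7y + 4) − (5/7)| = 69/(7(7y + 4)) < 69/(7·7y) = (69/49)/y.
Thus |(5y - 7)/(7y + 4) − (5/7)| < ε whenever y > (69/49)/ε.
Take M = (69/49)/ε. If y > M then |(5y - 7)/(7y + 4) − (5/7)| < (69/49)/y < ε.

M = (69/49)/ε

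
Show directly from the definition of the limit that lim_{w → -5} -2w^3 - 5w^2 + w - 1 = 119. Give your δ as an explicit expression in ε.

Fix ε > 0. We want δ > 0 such that 0 < |w + 5| < δ implies |(-2w^3 - 5w^2 + w - 1) − 119| < ε.
(-2w^3 - 5w^2 + w - 1) − 119 = -2w^3 - 5w^2 + w - 120 = (w + 5)(-2w^2 + 5w - 24).
So |(-2w^3 - 5w^2 + w - 1) − 119| = |w + 5|·|-2w^2 + 5w - 24|.
Require δ ≤ 1. Then |w + 5| < 1 gives |w| < 6, and by the triangle inequality |-2w^2 + 5w - 24| ≤ 2·6^2 + 5·6 + 24 = 126.
Hence |(-2w^3 - 5w^2 + w - 1) − 119| ≤ 126|w + 5| < ε provided |w + 5| < ε/126.
Choosing δ = min(1, ε/126) ensures both conditions, hence |(-2w^3 - 5w^2 + w - 1) − 119| < ε.

δ = min(1, ε/126)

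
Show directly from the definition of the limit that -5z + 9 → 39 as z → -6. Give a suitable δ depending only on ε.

δ = ε/5

Suppose ε > 0. We need δ > 0 so that 0 < |z + 6| < δ implies |(-5z + 9) − 39| < ε.
Since (-5z + 9) − 39 = -5(z + 6), we have |(-5z + 9) − 39| = 5|z + 6|.
Thus it suffices that |z + 6| < ε/5.
Take δ = ε/5. If 0 < |z + 6| < δ then |(-5z + 9) − 39| = 5|z + 6| < 5·(ε/5) = ε.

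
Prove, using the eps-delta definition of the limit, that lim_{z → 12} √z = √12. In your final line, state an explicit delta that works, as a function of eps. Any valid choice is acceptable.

delta = min(12, √12·eps)

Suppose eps > 0. We want delta > 0 such that 0 < |z − 12| < delta implies |√z − √12| < eps.
Rationalise: √z − √12 = (z − 12)/(√z + √12), so |√z − √12| = |z − 12|/(√z + √12).
Restrict delta ≤ 12 so that |z − 12| < 12 forces z > 0, and then √z + √12 > √12.
Hence |√z − √12| < |z − 12|/√12, which is < eps once |z − 12| < √12·eps.
Take delta = min(12, √12·eps). If 0 < |z − 12| < delta then z > 0 and |√z − √12| < |z − 12|/√12 < eps.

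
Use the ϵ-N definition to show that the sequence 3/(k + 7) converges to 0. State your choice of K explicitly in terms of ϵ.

Fix ϵ > 0. For k ≥ 1, |3/(k + 7) − 0| = 3/(k + 7) ≤ 3/k.
We need 3/k < ϵ, i.e. k > 3/ϵ.
Take K = 3/ϵ. If k > K then |3/(k + 7)| ≤ 3/k < ϵ.

K = 3/ϵ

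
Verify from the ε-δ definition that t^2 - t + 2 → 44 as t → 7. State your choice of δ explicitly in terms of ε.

δ = min(1, ε/14)

Suppose ε > 0. We want δ > 0 such that 0 < |t − 7| < δ implies |(t^2 - t + 2) − 44| < ε.
(t^2 - t + 2) − 44 = t^2 - t - 42 = (t − 7)(t + 6).
So |(t^2 - t + 2) − 44| = |t − 7|·|t + 6|.
Assume first that |t − 7| < 1, so |t| < 8. Then |t + 6| ≤ 8 + 6 = 14.
Hence |(t^2 - t + 2) − 44| ≤ 14|t − 7| < ε provided |t − 7| < ε/14.
Take δ = min(1, ε/14). Then 0 < |t − 7| < δ gives both |t − 7| < 1 and |t − 7| < ε/14, so |(t^2 - t + 2) − 44| < ε.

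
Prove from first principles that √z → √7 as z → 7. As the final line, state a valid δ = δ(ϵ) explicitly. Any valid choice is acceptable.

Suppose ϵ > 0. We want δ > 0 such that 0 < |z − 7| < δ implies |√z − √7| < ϵ.
Rationalise: √z − √7 = (z − 7)/(√z + √7), so |√z − √7| = |z − 7|/(√z + √7).
Restrict δ ≤ 7 so that |z − 7| < 7 forces z > 0, and then √z + √7 > √7.
Hence |√z − √7| < |z − 7|/√7, which is < ϵ once |z − 7| < √7·ϵ.
Take δ = min(7, √7·ϵ). If 0 < |z − 7| < δ then z > 0 and |√z − √7| < |z − 7|/√7 < ϵ.

δ = min(7, √7·ϵ)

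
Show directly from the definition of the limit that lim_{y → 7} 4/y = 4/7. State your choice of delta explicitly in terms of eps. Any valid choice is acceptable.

delta = min(7/2, (49/8)eps)

Fix eps > 0. We seek delta > 0 such that 0 < |y − 7| < delta implies |4/y − (4/7)| < eps.
|4/y − (4/7)| = 4·|7 − y|/(7·|y|) = 4|y − 7|/(7|y|).
Restrict delta ≤ 7/2. Then |y − 7| < 7/2 gives |y| > 7/2, so 7|y| > 49/2.
Then |4/y − (4/7)| < 4|y − 7|/(49/2), which is < eps when |y − 7| < (49/8)eps.
Take delta = min(7/2, (49/8)eps). Then 0 < |y − 7| < delta gives both |y − 7| < 7/2 and |y − 7| < (49/8)eps, so |4/y − (4/7)| < eps.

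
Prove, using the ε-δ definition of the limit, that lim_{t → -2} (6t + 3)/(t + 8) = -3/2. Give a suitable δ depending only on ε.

Fix ε > 0. We want δ > 0 with 0 < |t + 2| < δ ⇒ |(6t + 3)/(t + 8) + 3/2| < ε.
Combining over a common denominator, (6t + 3)/(t + 8) + 3/2 = [(6t + 3)·6 − (-9)·(t + 8)] / [6·(t + 8)] = 45(t + 2) / (6(t + 8)).
So |(6t + 3)/(t + 8) + 3/2| = 45|t + 2| / (6·|t + 8|).
Restrict δ ≤ 3. Then |t + 2| < 3 gives |t + 8| = |(t + 2) + 6| ≥ 6 − 3 = 3.
Hence |(6t + 3)/(t + 8) + 3/2| < 45|t + 2|/(6·3) = (5/2)|t + 2|, which is < ε once |t + 2| < (2/5)ε.
Take δ = min(3, (2/5)ε). Then 0 < |t + 2| < δ forces both bounds, so |(6t + 3)/(t + 8) + 3/2| < ε.

δ = min(3, (2/5)ε)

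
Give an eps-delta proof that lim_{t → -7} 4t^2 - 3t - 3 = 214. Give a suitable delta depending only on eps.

delta = min(2, eps/67)

Fix eps > 0. We want delta > 0 such that 0 < |t + 7| < delta implies |(4t^2 - 3t - 3) − 214| < eps.
(4t^2 - 3t - 3) − 214 = 4t^2 - 3t - 217 = (t + 7)(4t - 31).
So |(4t^2 - 3t - 3) − 214| = |t + 7|·|4t - 31|.
Require delta ≤ 2. Then |t + 7| < 2 gives |t| < 9, and by the triangle inequality |4t - 31| ≤ 4·9 + 31 = 67.
Hence |(4t^2 - 3t - 3) − 214| ≤ 67|t + 7| < eps provided |t + 7| < eps/67.
Choosing delta = min(2, eps/67) ensures both conditions, hence |(4t^2 - 3t - 3) − 214| < eps.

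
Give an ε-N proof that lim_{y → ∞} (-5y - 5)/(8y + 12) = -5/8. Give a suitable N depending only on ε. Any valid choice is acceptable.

Fix ε > 0. We seek N > 0 such that y > N implies |(-5y - 5)/(8y + 12) + 5/8| < ε.
(-5y - 5)/(8y + 12) + 5/8 = (8(-5y - 5) − (-5)(8y + 12)) / (8(8y + 12)) = 20/(8(8y + 12)).
For y > 0 we have 8y + 12 > 8y, so |(-5y - 5)/(8y + 12) + 5/8| = 20/(8(8y + 12)) < 20/(8·8y) = (5/16)/y.
Thus |(-5y - 5)/(8y + 12) + 5/8| < ε whenever y > (5/16)/ε.
Take N = (5/16)/ε. If y > N then |(-5y - 5)/(8y + 12) + 5/8| < (5/16)/y < ε.

N = (5/16)/ε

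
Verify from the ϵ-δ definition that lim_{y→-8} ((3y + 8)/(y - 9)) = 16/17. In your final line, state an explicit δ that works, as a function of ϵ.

Let ϵ > 0. We want δ > 0 with 0 < |y + 8| < δ ⇒ |(3y + 8)/(y - 9) − (16/17)| < ϵ.
Combining over a common denominator, (3y + 8)/(y - 9) − (16/17) = [(3y + 8)·(-17) − (-16)·(y - 9)] / [(-17)·(y - 9)] = -35(y + 8) / ((-17)(y - 9)).
So |(3y + 8)/(y - 9) − (16/17)| = 35|y + 8| / (17·|y − 9|).
Require δ ≤ 17/2, so |y − 9| ≥ |-17| − |y + 8| > 17 − 17/2 = 17/2.
Hence |(3y + 8)/(y - 9) − (16/17)| < 35|y + 8|/(17·(17/2)) = (70/289)|y + 8|, which is < ϵ once |y + 8| < (289/70)ϵ.
Take δ = min(17/2, (289/70)ϵ). Then 0 < |y + 8| < δ forces both bounds, so |(3y + 8)/(y - 9) − (16/17)| < ϵ.

δ = min(17/2, (289/70)ϵ)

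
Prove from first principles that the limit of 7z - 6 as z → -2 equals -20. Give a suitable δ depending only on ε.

δ = ε/7

Suppose ε > 0. We need δ > 0 so that 0 < |z + 2| < δ implies |(7z - 6) + 20| < ε.
Since (7z - 6) + 20 = 7(z + 2), we have |(7z - 6) + 20| = 7|z + 2|.
So 7|z + 2| < ε exactly when |z + 2| < ε/7.
Choosing δ = ε/7 gives |(7z - 6) + 20| = 7|z + 2| < ε whenever |z + 2| < δ.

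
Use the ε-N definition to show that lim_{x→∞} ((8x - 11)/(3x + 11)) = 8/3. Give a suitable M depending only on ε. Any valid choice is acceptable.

M = (121/9)/ε

Fix ε > 0. We seek M > 0 such that x > M implies |(8x - 11)/(3x + 11) − (8/3)| < ε.
(8x - 11)/(3x + 11) − (8/3) = (3(8x - 11) − 8(3x + 11)) / (3(3x + 11)) = -121/(3(3x + 11)).
For x > 0 we have 3x + 11 > 3x, so |(8x - 11)/(3x + 11) − (8/3)| = 121/(3(3x + 11)) < 121/(3·3x) = (121/9)/x.
Thus |(8x - 11)/(3x + 11) − (8/3)| < ε whenever x > (121/9)/ε.
Take M = (121/9)/ε. If x > M then |(8x - 11)/(3x + 11) − (8/3)| < (121/9)/x < ε.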